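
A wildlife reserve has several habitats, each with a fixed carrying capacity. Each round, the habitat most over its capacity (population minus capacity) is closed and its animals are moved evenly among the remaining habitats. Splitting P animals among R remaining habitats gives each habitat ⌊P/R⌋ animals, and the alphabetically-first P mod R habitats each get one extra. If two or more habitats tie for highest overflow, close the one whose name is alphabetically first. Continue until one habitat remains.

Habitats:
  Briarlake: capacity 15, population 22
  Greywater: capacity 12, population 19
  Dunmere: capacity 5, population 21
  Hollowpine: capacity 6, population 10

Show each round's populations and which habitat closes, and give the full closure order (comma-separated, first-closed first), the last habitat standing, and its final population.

Closure order: Dunmere, Briarlake, Greywater
Last habitat: Hollowpine with 72 animals

Round 1: Briarlake=22 Dunmere=21 Greywater=19 Hollowpine=10 → close Dunmere (overflow 16)
  21÷3 = 7 each, +1 to first 0
Round 2: Briarlake=29 Greywater=26 Hollowpine=17 → close Briarlake (overflow 14)
  29÷2 = 14 each, +1 to first 1
Round 3: Greywater=41 Hollowpine=31 → close Greywater (overflow 29)
  41÷1 = 41 each, +1 to first 0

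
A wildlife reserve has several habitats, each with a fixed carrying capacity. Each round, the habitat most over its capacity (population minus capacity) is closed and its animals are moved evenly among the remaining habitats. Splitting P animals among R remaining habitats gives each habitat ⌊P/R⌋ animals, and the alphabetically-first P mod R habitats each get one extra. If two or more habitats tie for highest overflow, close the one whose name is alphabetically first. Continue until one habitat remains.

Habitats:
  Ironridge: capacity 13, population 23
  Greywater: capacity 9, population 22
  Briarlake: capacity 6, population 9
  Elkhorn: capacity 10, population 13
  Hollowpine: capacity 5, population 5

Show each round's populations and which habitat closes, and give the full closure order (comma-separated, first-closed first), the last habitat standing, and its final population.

Closure order: Greywater, Ironridge, Briarlake, Elkhorn
Last habitat: Hollowpine with 72 animals

Round 1: Briarlake=9 Elkhorn=13 Greywater=22 Hollowpine=5 Ironridge=23 → close Greywater (overflow 13)
  22÷4 = 5 each, +1 to first 2
Round 2: Briarlake=15 Elkhorn=19 Hollowpine=10 Ironridge=28 → close Ironridge (overflow 15)
  28÷3 = 9 each, +1 to first 1
Round 3: Briarlake=25 Elkhorn=28 Hollowpine=19 → close Briarlake (overflow 19)
  25÷2 = 12 each, +1 to first 1
Round 4: Elkhorn=41 Hollowpine=31 → close Elkhorn (overflow 31)
  41÷1 = 41 each, +1 to first 0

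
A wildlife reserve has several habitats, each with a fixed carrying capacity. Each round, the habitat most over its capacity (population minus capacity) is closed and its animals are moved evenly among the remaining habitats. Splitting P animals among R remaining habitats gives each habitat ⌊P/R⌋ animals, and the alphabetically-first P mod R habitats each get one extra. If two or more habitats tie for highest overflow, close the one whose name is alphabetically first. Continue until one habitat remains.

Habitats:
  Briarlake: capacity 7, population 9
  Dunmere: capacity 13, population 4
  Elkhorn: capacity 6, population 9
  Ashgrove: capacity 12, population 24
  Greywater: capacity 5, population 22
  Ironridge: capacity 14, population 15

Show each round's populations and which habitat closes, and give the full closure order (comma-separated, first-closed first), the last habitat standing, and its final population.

Closure order: Greywater, Ashgrove, Briarlake, Elkhorn, Ironridge
Last habitat: Dunmere with 83 animals

Round 1: Ashgrove=24 Briarlake=9 Dunmere=4 Elkhorn=9 Greywater=22 Ironridge=15 → close Greywater (overflow 17)
  22÷5 = 4 each, +1 to first 2
Round 2: Ashgrove=29 Briarlake=14 Dunmere=8 Elkhorn=13 Ironridge=19 → close Ashgrove (overflow 17)
  29÷4 = 7 each, +1 to first 1
Round 3: Briarlake=22 Dunmere=15 Elkhorn=20 Ironridge=26 → close Briarlake (overflow 15)
  22÷3 = 7 each, +1 to first 1
Round 4: Dunmere=23 Elkhorn=27 Ironridge=33 → close Elkhorn (overflow 21)
  27÷2 = 13 each, +1 to first 1
Round 5: Dunmere=37 Ironridge=46 → close Ironridge (overflow 32)
  46÷1 = 46 each, +1 to first 0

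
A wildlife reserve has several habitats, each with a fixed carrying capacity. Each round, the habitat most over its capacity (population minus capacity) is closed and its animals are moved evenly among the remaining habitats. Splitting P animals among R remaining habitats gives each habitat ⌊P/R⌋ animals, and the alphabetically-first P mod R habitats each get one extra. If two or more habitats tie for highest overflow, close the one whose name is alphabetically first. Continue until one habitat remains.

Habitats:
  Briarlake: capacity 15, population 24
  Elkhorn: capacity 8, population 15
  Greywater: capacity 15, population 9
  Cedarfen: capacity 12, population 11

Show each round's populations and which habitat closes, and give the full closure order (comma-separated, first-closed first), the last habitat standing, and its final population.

Closure order: Briarlake, Elkhorn, Cedarfen
Last habitat: Greywater with 59 animals

Round 1: Briarlake=24 Cedarfen=11 Elkhorn=15 Greywater=9 → close Briarlake (overflow 9)
  24÷3 = 8 each, +1 to first 0
Round 2: Cedarfen=19 Elkhorn=23 Greywater=17 → close Elkhorn (overflow 15)
  23÷2 = 11 each, +1 to first 1
Round 3: Cedarfen=31 Greywater=28 → close Cedarfen (overflow 19)
  31÷1 = 31 each, +1 to first 0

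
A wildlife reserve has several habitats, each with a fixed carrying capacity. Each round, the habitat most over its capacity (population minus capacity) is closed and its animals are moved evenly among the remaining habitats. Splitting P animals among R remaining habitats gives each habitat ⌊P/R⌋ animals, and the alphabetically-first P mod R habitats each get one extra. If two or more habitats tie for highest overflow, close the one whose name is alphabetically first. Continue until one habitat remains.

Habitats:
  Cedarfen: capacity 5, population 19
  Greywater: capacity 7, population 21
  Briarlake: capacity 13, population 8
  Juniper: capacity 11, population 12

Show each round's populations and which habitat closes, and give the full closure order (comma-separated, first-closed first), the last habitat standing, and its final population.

Closure order: Cedarfen, Greywater, Juniper
Last habitat: Briarlake with 60 animals

Round 1: Briarlake=8 Cedarfen=19 Greywater=21 Juniper=12 → close Cedarfen (overflow 14)
  19÷3 = 6 each, +1 to first 1
Round 2: Briarlake=15 Greywater=27 Juniper=18 → close Greywater (overflow 20)
  27÷2 = 13 each, +1 to first 1
Round 3: Briarlake=29 Juniper=31 → close Juniper (overflow 20)
  31÷1 = 31 each, +1 to first 0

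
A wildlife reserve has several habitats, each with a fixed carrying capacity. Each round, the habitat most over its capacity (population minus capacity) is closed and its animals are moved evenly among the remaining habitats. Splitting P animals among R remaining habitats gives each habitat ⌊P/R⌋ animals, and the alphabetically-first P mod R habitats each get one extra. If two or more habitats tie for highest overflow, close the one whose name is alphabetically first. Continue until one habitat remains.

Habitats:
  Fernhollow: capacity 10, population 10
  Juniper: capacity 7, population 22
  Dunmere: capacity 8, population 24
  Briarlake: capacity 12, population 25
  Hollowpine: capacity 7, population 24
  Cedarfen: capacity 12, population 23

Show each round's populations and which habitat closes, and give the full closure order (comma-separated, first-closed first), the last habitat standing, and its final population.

Round 1: Briarlake=25 Cedarfen=23 Dunmere=24 Fernhollow=10 Hollowpine=24 Juniper=22 → close Hollowpine (overflow 17)
  24÷5 = 4 each, +1 to first 4
Round 2: Briarlake=30 Cedarfen=28 Dunmere=29 Fernhollow=15 Juniper=26 → close Dunmere (overflow 21)
  29÷4 = 7 each, +1 to first 1
Round 3: Briarlake=38 Cedarfen=35 Fernhollow=22 Juniper=33 → close Briarlake (overflow 26)
  38÷3 = 12 each, +1 to first 2
Round 4: Cedarfen=48 Fernhollow=35 Juniper=45 → close Juniper (overflow 38)
  45÷2 = 22 each, +1 to first 1
Round 5: Cedarfen=71 Fernhollow=57 → close Cedarfen (overflow 59)
  71÷1 = 71 each, +1 to first 0

Closure order: Hollowpine, Dunmere, Briarlake, Juniper, Cedarfen
Last habitat: Fernhollow with 128 animals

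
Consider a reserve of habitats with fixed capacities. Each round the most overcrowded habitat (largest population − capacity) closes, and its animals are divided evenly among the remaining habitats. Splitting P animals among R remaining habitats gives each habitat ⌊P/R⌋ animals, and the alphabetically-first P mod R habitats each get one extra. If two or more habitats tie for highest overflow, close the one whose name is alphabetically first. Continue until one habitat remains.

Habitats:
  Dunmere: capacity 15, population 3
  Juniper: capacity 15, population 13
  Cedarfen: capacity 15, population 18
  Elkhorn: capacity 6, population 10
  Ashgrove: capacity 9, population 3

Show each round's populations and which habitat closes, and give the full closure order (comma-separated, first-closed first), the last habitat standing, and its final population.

Round 1: Ashgrove=3 Cedarfen=18 Dunmere=3 Elkhorn=10 Juniper=13 → close Elkhorn (overflow 4)
  10÷4 = 2 each, +1 to first 2
Round 2: Ashgrove=6 Cedarfen=21 Dunmere=5 Juniper=15 → close Cedarfen (overflow 6)
  21÷3 = 7 each, +1 to first 0
Round 3: Ashgrove=13 Dunmere=12 Juniper=22 → close Juniper (overflow 7)
  22÷2 = 11 each, +1 to first 0
Round 4: Ashgrove=24 Dunmere=23 → close Ashgrove (overflow 15)
  24÷1 = 24 each, +1 to first 0

Closure order: Elkhorn, Cedarfen, Juniper, Ashgrove
Last habitat: Dunmere with 47 animals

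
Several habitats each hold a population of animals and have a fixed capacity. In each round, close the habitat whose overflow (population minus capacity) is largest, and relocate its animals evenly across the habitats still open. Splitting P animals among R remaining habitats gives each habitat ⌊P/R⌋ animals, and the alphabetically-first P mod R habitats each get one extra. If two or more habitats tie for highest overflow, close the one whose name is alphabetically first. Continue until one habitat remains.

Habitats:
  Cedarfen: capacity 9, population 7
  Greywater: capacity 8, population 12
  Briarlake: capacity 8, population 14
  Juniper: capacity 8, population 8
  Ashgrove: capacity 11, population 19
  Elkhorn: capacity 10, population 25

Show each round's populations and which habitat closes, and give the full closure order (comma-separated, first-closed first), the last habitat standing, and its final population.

Closure order: Elkhorn, Ashgrove, Briarlake, Greywater, Cedarfen
Last habitat: Juniper with 85 animals

Round 1: Ashgrove=19 Briarlake=14 Cedarfen=7 Elkhorn=25 Greywater=12 Juniper=8 → close Elkhorn (overflow 15)
  25÷5 = 5 each, +1 to first 0
Round 2: Ashgrove=24 Briarlake=19 Cedarfen=12 Greywater=17 Juniper=13 → close Ashgrove (overflow 13)
  24÷4 = 6 each, +1 to first 0
Round 3: Briarlake=25 Cedarfen=18 Greywater=23 Juniper=19 → close Briarlake (overflow 17)
  25÷3 = 8 each, +1 to first 1
Round 4: Cedarfen=27 Greywater=31 Juniper=27 → close Greywater (overflow 23)
  31÷2 = 15 each, +1 to first 1
Round 5: Cedarfen=43 Juniper=42 → close Cedarfen (overflow 34)
  43÷1 = 43 each, +1 to first 0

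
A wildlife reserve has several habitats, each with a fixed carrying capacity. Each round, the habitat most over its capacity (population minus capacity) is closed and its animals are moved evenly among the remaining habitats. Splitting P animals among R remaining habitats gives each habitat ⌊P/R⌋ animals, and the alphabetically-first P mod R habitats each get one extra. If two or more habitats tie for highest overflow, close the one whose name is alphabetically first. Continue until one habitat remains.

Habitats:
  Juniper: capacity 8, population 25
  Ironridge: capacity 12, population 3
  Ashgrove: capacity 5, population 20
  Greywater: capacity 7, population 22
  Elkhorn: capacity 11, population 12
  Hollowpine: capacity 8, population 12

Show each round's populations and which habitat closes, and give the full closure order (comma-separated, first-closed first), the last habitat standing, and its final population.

Closure order: Juniper, Ashgrove, Greywater, Hollowpine, Elkhorn
Last habitat: Ironridge with 94 animals

Round 1: Ashgrove=20 Elkhorn=12 Greywater=22 Hollowpine=12 Ironridge=3 Juniper=25 → close Juniper (overflow 17)
  25÷5 = 5 each, +1 to first 0
Round 2: Ashgrove=25 Elkhorn=17 Greywater=27 Hollowpine=17 Ironridge=8 → close Ashgrove (overflow 20)
  25÷4 = 6 each, +1 to first 1
Round 3: Elkhorn=24 Greywater=33 Hollowpine=23 Ironridge=14 → close Greywater (overflow 26)
  33÷3 = 11 each, +1 to first 0
Round 4: Elkhorn=35 Hollowpine=34 Ironridge=25 → close Hollowpine (overflow 26)
  34÷2 = 17 each, +1 to first 0
Round 5: Elkhorn=52 Ironridge=42 → close Elkhorn (overflow 41)
  52÷1 = 52 each, +1 to first 0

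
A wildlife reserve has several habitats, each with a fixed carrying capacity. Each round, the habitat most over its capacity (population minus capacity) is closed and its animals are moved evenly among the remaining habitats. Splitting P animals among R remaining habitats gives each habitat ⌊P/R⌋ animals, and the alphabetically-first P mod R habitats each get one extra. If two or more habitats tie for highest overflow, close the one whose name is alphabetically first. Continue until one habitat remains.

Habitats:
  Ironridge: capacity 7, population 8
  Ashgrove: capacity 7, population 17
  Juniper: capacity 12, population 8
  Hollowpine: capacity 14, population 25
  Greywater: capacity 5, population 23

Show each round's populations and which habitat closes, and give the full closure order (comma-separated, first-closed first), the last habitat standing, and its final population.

Closure order: Greywater, Hollowpine, Ashgrove, Ironridge
Last habitat: Juniper with 81 animals

Round 1: Ashgrove=17 Greywater=23 Hollowpine=25 Ironridge=8 Juniper=8 → close Greywater (overflow 18)
  23÷4 = 5 each, +1 to first 3
Round 2: Ashgrove=23 Hollowpine=31 Ironridge=14 Juniper=13 → close Hollowpine (overflow 17)
  31÷3 = 10 each, +1 to first 1
Round 3: Ashgrove=34 Ironridge=24 Juniper=23 → close Ashgrove (overflow 27)
  34÷2 = 17 each, +1 to first 0
Round 4: Ironridge=41 Juniper=40 → close Ironridge (overflow 34)
  41÷1 = 41 each, +1 to first 0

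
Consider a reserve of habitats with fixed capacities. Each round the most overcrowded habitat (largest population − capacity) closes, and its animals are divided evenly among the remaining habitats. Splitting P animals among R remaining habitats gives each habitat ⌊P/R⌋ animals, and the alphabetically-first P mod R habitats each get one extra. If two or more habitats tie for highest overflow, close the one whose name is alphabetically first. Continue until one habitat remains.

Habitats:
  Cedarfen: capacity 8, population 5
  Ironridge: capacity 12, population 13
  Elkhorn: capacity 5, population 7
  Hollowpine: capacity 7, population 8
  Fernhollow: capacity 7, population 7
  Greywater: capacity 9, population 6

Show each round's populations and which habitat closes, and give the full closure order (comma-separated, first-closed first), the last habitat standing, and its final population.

Closure order: Elkhorn, Fernhollow, Hollowpine, Ironridge, Cedarfen
Last habitat: Greywater with 46 animals

Round 1: Cedarfen=5 Elkhorn=7 Fernhollow=7 Greywater=6 Hollowpine=8 Ironridge=13 → close Elkhorn (overflow 2)
  7÷5 = 1 each, +1 to first 2
Round 2: Cedarfen=7 Fernhollow=9 Greywater=7 Hollowpine=9 Ironridge=14 → close Fernhollow (overflow 2)
  9÷4 = 2 each, +1 to first 1
Round 3: Cedarfen=10 Greywater=9 Hollowpine=11 Ironridge=16 → close Hollowpine (overflow 4)
  11÷3 = 3 each, +1 to first 2
Round 4: Cedarfen=14 Greywater=13 Ironridge=19 → close Ironridge (overflow 7)
  19÷2 = 9 each, +1 to first 1
Round 5: Cedarfen=24 Greywater=22 → close Cedarfen (overflow 16)
  24÷1 = 24 each, +1 to first 0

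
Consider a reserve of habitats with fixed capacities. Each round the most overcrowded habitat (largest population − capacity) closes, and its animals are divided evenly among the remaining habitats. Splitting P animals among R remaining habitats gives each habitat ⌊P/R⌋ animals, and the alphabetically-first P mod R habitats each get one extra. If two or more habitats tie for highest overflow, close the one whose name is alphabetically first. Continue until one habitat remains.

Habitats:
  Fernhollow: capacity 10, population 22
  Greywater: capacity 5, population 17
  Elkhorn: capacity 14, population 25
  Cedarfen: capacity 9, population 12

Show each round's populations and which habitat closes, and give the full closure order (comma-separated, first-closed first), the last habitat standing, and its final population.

Round 1: Cedarfen=12 Elkhorn=25 Fernhollow=22 Greywater=17 → close Fernhollow (overflow 12)
  22÷3 = 7 each, +1 to first 1
Round 2: Cedarfen=20 Elkhorn=32 Greywater=24 → close Greywater (overflow 19)
  24÷2 = 12 each, +1 to first 0
Round 3: Cedarfen=32 Elkhorn=44 → close Elkhorn (overflow 30)
  44÷1 = 44 each, +1 to first 0

Closure order: Fernhollow, Greywater, Elkhorn
Last habitat: Cedarfen with 76 animals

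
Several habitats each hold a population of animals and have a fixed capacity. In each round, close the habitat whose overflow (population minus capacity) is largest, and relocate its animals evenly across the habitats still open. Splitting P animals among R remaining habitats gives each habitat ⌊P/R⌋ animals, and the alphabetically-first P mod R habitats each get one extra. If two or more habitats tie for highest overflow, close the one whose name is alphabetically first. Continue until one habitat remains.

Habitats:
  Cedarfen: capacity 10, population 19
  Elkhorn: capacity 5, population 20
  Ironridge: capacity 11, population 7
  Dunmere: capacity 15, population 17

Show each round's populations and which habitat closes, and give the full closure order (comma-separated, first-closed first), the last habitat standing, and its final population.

Round 1: Cedarfen=19 Dunmere=17 Elkhorn=20 Ironridge=7 → close Elkhorn (overflow 15)
  20÷3 = 6 each, +1 to first 2
Round 2: Cedarfen=26 Dunmere=24 Ironridge=13 → close Cedarfen (overflow 16)
  26÷2 = 13 each, +1 to first 0
Round 3: Dunmere=37 Ironridge=26 → close Dunmere (overflow 22)
  37÷1 = 37 each, +1 to first 0

Closure order: Elkhorn, Cedarfen, Dunmere
Last habitat: Ironridge with 63 animals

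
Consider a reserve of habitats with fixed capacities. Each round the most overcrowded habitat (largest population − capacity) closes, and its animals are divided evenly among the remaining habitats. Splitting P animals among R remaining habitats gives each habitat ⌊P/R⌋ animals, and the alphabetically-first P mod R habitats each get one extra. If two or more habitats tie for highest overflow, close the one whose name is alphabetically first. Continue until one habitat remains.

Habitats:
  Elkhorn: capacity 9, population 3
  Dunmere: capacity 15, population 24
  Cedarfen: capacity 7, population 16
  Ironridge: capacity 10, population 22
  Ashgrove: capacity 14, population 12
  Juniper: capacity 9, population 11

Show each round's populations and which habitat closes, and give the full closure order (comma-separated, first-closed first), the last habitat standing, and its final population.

Round 1: Ashgrove=12 Cedarfen=16 Dunmere=24 Elkhorn=3 Ironridge=22 Juniper=11 → close Ironridge (overflow 12)
  22÷5 = 4 each, +1 to first 2
Round 2: Ashgrove=17 Cedarfen=21 Dunmere=28 Elkhorn=7 Juniper=15 → close Cedarfen (overflow 14)
  21÷4 = 5 each, +1 to first 1
Round 3: Ashgrove=23 Dunmere=33 Elkhorn=12 Juniper=20 → close Dunmere (overflow 18)
  33÷3 = 11 each, +1 to first 0
Round 4: Ashgrove=34 Elkhorn=23 Juniper=31 → close Juniper (overflow 22)
  31÷2 = 15 each, +1 to first 1
Round 5: Ashgrove=50 Elkhorn=38 → close Ashgrove (overflow 36)
  50÷1 = 50 each, +1 to first 0

Closure order: Ironridge, Cedarfen, Dunmere, Juniper, Ashgrove
Last habitat: Elkhorn with 88 animals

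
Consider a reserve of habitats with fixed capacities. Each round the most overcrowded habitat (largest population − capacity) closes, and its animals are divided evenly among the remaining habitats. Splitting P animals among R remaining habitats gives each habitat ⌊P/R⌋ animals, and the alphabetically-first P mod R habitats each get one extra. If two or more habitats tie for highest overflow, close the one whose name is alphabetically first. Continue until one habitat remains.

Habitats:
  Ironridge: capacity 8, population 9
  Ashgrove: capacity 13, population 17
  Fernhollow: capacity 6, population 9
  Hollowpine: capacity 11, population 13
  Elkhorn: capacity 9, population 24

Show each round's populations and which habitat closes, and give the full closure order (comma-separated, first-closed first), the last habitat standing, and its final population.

Closure order: Elkhorn, Ashgrove, Fernhollow, Hollowpine
Last habitat: Ironridge with 72 animals

Round 1: Ashgrove=17 Elkhorn=24 Fernhollow=9 Hollowpine=13 Ironridge=9 → close Elkhorn (overflow 15)
  24÷4 = 6 each, +1 to first 0
Round 2: Ashgrove=23 Fernhollow=15 Hollowpine=19 Ironridge=15 → close Ashgrove (overflow 10)
  23÷3 = 7 each, +1 to first 2
Round 3: Fernhollow=23 Hollowpine=27 Ironridge=22 → close Fernhollow (overflow 17)
  23÷2 = 11 each, +1 to first 1
Round 4: Hollowpine=39 Ironridge=33 → close Hollowpine (overflow 28)
  39÷1 = 39 each, +1 to first 0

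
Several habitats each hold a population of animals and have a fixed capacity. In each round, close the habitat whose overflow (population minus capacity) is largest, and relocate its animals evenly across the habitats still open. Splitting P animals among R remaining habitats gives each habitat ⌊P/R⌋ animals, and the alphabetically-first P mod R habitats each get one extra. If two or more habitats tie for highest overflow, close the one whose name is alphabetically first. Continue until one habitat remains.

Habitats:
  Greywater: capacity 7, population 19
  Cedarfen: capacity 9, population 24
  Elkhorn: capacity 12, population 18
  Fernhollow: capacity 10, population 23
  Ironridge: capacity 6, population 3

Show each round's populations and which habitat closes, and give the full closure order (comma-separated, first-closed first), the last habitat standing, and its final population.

Round 1: Cedarfen=24 Elkhorn=18 Fernhollow=23 Greywater=19 Ironridge=3 → close Cedarfen (overflow 15)
  24÷4 = 6 each, +1 to first 0
Round 2: Elkhorn=24 Fernhollow=29 Greywater=25 Ironridge=9 → close Fernhollow (overflow 19)
  29÷3 = 9 each, +1 to first 2
Round 3: Elkhorn=34 Greywater=35 Ironridge=18 → close Greywater (overflow 28)
  35÷2 = 17 each, +1 to first 1
Round 4: Elkhorn=52 Ironridge=35 → close Elkhorn (overflow 40)
  52÷1 = 52 each, +1 to first 0

Closure order: Cedarfen, Fernhollow, Greywater, Elkhorn
Last habitat: Ironridge with 87 animals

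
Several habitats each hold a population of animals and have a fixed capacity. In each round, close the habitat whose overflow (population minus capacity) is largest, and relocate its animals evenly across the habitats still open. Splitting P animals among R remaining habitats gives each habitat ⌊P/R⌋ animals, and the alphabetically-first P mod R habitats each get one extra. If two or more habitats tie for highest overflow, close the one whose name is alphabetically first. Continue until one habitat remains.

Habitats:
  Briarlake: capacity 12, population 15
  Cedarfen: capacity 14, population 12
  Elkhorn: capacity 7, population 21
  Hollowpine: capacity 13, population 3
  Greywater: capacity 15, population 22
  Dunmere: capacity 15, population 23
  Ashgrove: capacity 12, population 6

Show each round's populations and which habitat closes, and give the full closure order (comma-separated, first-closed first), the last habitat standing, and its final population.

Closure order: Elkhorn, Dunmere, Greywater, Briarlake, Cedarfen, Ashgrove
Last habitat: Hollowpine with 102 animals

Round 1: Ashgrove=6 Briarlake=15 Cedarfen=12 Dunmere=23 Elkhorn=21 Greywater=22 Hollowpine=3 → close Elkhorn (overflow 14)
  21÷6 = 3 each, +1 to first 3
Round 2: Ashgrove=10 Briarlake=19 Cedarfen=16 Dunmere=26 Greywater=25 Hollowpine=6 → close Dunmere (overflow 11)
  26÷5 = 5 each, +1 to first 1
Round 3: Ashgrove=16 Briarlake=24 Cedarfen=21 Greywater=30 Hollowpine=11 → close Greywater (overflow 15)
  30÷4 = 7 each, +1 to first 2
Round 4: Ashgrove=24 Briarlake=32 Cedarfen=28 Hollowpine=18 → close Briarlake (overflow 20)
  32÷3 = 10 each, +1 to first 2
Round 5: Ashgrove=35 Cedarfen=39 Hollowpine=28 → close Cedarfen (overflow 25)
  39÷2 = 19 each, +1 to first 1
Round 6: Ashgrove=55 Hollowpine=47 → close Ashgrove (overflow 43)
  55÷1 = 55 each, +1 to first 0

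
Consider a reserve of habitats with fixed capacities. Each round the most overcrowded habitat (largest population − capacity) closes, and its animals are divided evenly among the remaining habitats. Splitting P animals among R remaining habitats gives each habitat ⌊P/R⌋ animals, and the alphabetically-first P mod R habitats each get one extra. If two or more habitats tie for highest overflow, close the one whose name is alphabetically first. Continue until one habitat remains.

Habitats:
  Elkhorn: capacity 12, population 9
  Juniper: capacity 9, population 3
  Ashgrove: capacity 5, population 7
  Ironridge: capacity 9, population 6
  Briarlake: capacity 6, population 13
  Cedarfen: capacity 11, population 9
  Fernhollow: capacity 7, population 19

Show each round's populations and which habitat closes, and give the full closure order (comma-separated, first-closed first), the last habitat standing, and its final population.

Round 1: Ashgrove=7 Briarlake=13 Cedarfen=9 Elkhorn=9 Fernhollow=19 Ironridge=6 Juniper=3 → close Fernhollow (overflow 12)
  19÷6 = 3 each, +1 to first 1
Round 2: Ashgrove=11 Briarlake=16 Cedarfen=12 Elkhorn=12 Ironridge=9 Juniper=6 → close Briarlake (overflow 10)
  16÷5 = 3 each, +1 to first 1
Round 3: Ashgrove=15 Cedarfen=15 Elkhorn=15 Ironridge=12 Juniper=9 → close Ashgrove (overflow 10)
  15÷4 = 3 each, +1 to first 3
Round 4: Cedarfen=19 Elkhorn=19 Ironridge=16 Juniper=12 → close Cedarfen (overflow 8)
  19÷3 = 6 each, +1 to first 1
Round 5: Elkhorn=26 Ironridge=22 Juniper=18 → close Elkhorn (overflow 14)
  26÷2 = 13 each, +1 to first 0
Round 6: Ironridge=35 Juniper=31 → close Ironridge (overflow 26)
  35÷1 = 35 each, +1 to first 0

Closure order: Fernhollow, Briarlake, Ashgrove, Cedarfen, Elkhorn, Ironridge
Last habitat: Juniper with 66 animals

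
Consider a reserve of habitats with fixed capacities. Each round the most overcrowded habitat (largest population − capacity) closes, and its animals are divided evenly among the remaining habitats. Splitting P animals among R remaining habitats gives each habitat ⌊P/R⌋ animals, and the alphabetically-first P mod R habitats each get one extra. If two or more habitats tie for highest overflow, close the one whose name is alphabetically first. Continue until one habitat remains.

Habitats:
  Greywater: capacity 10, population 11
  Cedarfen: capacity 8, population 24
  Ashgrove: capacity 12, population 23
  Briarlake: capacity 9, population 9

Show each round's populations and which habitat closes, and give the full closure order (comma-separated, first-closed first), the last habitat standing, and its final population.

Round 1: Ashgrove=23 Briarlake=9 Cedarfen=24 Greywater=11 → close Cedarfen (overflow 16)
  24÷3 = 8 each, +1 to first 0
Round 2: Ashgrove=31 Briarlake=17 Greywater=19 → close Ashgrove (overflow 19)
  31÷2 = 15 each, +1 to first 1
Round 3: Briarlake=33 Greywater=34 → close Briarlake (overflow 24)
  33÷1 = 33 each, +1 to first 0

Closure order: Cedarfen, Ashgrove, Briarlake
Last habitat: Greywater with 67 animals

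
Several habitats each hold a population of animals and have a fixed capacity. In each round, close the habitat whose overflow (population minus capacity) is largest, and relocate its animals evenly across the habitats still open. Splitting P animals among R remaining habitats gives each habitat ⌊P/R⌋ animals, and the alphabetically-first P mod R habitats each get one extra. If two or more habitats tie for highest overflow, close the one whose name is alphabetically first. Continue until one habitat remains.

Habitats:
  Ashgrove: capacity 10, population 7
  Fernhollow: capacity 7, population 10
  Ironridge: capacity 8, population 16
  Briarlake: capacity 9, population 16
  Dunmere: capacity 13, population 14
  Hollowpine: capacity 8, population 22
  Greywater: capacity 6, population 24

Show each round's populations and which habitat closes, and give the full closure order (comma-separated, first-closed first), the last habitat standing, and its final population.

Closure order: Greywater, Hollowpine, Ironridge, Briarlake, Fernhollow, Ashgrove
Last habitat: Dunmere with 109 animals

Round 1: Ashgrove=7 Briarlake=16 Dunmere=14 Fernhollow=10 Greywater=24 Hollowpine=22 Ironridge=16 → close Greywater (overflow 18)
  24÷6 = 4 each, +1 to first 0
Round 2: Ashgrove=11 Briarlake=20 Dunmere=18 Fernhollow=14 Hollowpine=26 Ironridge=20 → close Hollowpine (overflow 18)
  26÷5 = 5 each, +1 to first 1
Round 3: Ashgrove=17 Briarlake=25 Dunmere=23 Fernhollow=19 Ironridge=25 → close Ironridge (overflow 17)
  25÷4 = 6 each, +1 to first 1
Round 4: Ashgrove=24 Briarlake=31 Dunmere=29 Fernhollow=25 → close Briarlake (overflow 22)
  31÷3 = 10 each, +1 to first 1
Round 5: Ashgrove=35 Dunmere=39 Fernhollow=35 → close Fernhollow (overflow 28)
  35÷2 = 17 each, +1 to first 1
Round 6: Ashgrove=53 Dunmere=56 → close Ashgrove (overflow 43)
  53÷1 = 53 each, +1 to first 0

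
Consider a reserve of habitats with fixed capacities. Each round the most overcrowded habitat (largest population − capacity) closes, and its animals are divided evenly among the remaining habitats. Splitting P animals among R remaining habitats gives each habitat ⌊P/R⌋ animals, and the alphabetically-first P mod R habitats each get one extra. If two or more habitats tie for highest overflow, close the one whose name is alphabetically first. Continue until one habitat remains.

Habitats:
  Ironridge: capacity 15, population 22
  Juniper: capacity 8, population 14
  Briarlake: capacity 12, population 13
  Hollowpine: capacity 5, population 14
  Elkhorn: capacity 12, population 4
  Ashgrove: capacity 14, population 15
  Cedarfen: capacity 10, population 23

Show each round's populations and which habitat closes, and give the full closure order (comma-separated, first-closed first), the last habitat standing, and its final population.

Closure order: Cedarfen, Hollowpine, Ironridge, Juniper, Ashgrove, Briarlake
Last habitat: Elkhorn with 105 animals

Round 1: Ashgrove=15 Briarlake=13 Cedarfen=23 Elkhorn=4 Hollowpine=14 Ironridge=22 Juniper=14 → close Cedarfen (overflow 13)
  23÷6 = 3 each, +1 to first 5
Round 2: Ashgrove=19 Briarlake=17 Elkhorn=8 Hollowpine=18 Ironridge=26 Juniper=17 → close Hollowpine (overflow 13)
  18÷5 = 3 each, +1 to first 3
Round 3: Ashgrove=23 Briarlake=21 Elkhorn=12 Ironridge=29 Juniper=20 → close Ironridge (overflow 14)
  29÷4 = 7 each, +1 to first 1
Round 4: Ashgrove=31 Briarlake=28 Elkhorn=19 Juniper=27 → close Juniper (overflow 19)
  27÷3 = 9 each, +1 to first 0
Round 5: Ashgrove=40 Briarlake=37 Elkhorn=28 → close Ashgrove (overflow 26)
  40÷2 = 20 each, +1 to first 0
Round 6: Briarlake=57 Elkhorn=48 → close Briarlake (overflow 45)
  57÷1 = 57 each, +1 to first 0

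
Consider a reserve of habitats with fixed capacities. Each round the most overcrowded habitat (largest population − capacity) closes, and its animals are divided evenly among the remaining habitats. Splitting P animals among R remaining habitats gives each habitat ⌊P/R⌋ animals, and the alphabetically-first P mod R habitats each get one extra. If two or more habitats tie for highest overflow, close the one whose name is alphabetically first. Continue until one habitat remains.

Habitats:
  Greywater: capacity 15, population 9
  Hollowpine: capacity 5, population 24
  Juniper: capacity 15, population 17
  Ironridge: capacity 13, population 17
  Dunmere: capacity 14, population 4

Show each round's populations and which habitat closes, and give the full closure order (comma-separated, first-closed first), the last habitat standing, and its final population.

Closure order: Hollowpine, Ironridge, Juniper, Greywater
Last habitat: Dunmere with 71 animals

Round 1: Dunmere=4 Greywater=9 Hollowpine=24 Ironridge=17 Juniper=17 → close Hollowpine (overflow 19)
  24÷4 = 6 each, +1 to first 0
Round 2: Dunmere=10 Greywater=15 Ironridge=23 Juniper=23 → close Ironridge (overflow 10)
  23÷3 = 7 each, +1 to first 2
Round 3: Dunmere=18 Greywater=23 Juniper=30 → close Juniper (overflow 15)
  30÷2 = 15 each, +1 to first 0
Round 4: Dunmere=33 Greywater=38 → close Greywater (overflow 23)
  38÷1 = 38 each, +1 to first 0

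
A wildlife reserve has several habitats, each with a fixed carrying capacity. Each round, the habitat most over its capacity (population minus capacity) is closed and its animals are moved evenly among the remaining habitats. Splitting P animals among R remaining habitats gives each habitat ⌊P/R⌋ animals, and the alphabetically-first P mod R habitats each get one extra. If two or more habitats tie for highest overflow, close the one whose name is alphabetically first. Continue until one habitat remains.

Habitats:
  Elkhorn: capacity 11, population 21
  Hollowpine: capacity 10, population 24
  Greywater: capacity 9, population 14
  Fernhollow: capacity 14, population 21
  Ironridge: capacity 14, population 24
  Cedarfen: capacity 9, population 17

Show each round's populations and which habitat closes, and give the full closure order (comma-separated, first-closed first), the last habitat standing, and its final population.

Closure order: Hollowpine, Elkhorn, Cedarfen, Fernhollow, Ironridge
Last habitat: Greywater with 121 animals

Round 1: Cedarfen=17 Elkhorn=21 Fernhollow=21 Greywater=14 Hollowpine=24 Ironridge=24 → close Hollowpine (overflow 14)
  24÷5 = 4 each, +1 to first 4
Round 2: Cedarfen=22 Elkhorn=26 Fernhollow=26 Greywater=19 Ironridge=28 → close Elkhorn (overflow 15)
  26÷4 = 6 each, +1 to first 2
Round 3: Cedarfen=29 Fernhollow=33 Greywater=25 Ironridge=34 → close Cedarfen (overflow 20)
  29÷3 = 9 each, +1 to first 2
Round 4: Fernhollow=43 Greywater=35 Ironridge=43 → close Fernhollow (overflow 29)
  43÷2 = 21 each, +1 to first 1
Round 5: Greywater=57 Ironridge=64 → close Ironridge (overflow 50)
  64÷1 = 64 each, +1 to first 0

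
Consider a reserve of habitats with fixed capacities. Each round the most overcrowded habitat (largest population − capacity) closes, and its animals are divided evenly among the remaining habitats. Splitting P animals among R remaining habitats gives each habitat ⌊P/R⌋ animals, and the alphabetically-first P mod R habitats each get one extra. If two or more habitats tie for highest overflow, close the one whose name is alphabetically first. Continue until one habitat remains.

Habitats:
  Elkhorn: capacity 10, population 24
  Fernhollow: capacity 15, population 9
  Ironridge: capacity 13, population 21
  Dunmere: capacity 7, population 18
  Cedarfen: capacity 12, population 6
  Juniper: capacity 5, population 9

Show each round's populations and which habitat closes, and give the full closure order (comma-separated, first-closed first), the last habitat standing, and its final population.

Closure order: Elkhorn, Dunmere, Ironridge, Juniper, Cedarfen
Last habitat: Fernhollow with 87 animals

Round 1: Cedarfen=6 Dunmere=18 Elkhorn=24 Fernhollow=9 Ironridge=21 Juniper=9 → close Elkhorn (overflow 14)
  24÷5 = 4 each, +1 to first 4
Round 2: Cedarfen=11 Dunmere=23 Fernhollow=14 Ironridge=26 Juniper=13 → close Dunmere (overflow 16)
  23÷4 = 5 each, +1 to first 3
Round 3: Cedarfen=17 Fernhollow=20 Ironridge=32 Juniper=18 → close Ironridge (overflow 19)
  32÷3 = 10 each, +1 to first 2
Round 4: Cedarfen=28 Fernhollow=31 Juniper=28 → close Juniper (overflow 23)
  28÷2 = 14 each, +1 to first 0
Round 5: Cedarfen=42 Fernhollow=45 → close Cedarfen (overflow 30)
  42÷1 = 42 each, +1 to first 0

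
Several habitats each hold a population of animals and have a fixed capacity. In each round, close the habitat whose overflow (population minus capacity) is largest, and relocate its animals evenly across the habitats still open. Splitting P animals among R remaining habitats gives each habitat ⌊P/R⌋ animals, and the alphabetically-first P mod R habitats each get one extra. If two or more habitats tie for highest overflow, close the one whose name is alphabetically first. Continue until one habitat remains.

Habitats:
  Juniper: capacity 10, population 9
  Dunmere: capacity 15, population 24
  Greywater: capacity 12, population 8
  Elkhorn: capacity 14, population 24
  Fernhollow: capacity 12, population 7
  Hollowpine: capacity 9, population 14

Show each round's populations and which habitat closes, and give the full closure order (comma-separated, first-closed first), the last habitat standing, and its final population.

Round 1: Dunmere=24 Elkhorn=24 Fernhollow=7 Greywater=8 Hollowpine=14 Juniper=9 → close Elkhorn (overflow 10)
  24÷5 = 4 each, +1 to first 4
Round 2: Dunmere=29 Fernhollow=12 Greywater=13 Hollowpine=19 Juniper=13 → close Dunmere (overflow 14)
  29÷4 = 7 each, +1 to first 1
Round 3: Fernhollow=20 Greywater=20 Hollowpine=26 Juniper=20 → close Hollowpine (overflow 17)
  26÷3 = 8 each, +1 to first 2
Round 4: Fernhollow=29 Greywater=29 Juniper=28 → close Juniper (overflow 18)
  28÷2 = 14 each, +1 to first 0
Round 5: Fernhollow=43 Greywater=43 → close Fernhollow (overflow 31)
  43÷1 = 43 each, +1 to first 0

Closure order: Elkhorn, Dunmere, Hollowpine, Juniper, Fernhollow
Last habitat: Greywater with 86 animals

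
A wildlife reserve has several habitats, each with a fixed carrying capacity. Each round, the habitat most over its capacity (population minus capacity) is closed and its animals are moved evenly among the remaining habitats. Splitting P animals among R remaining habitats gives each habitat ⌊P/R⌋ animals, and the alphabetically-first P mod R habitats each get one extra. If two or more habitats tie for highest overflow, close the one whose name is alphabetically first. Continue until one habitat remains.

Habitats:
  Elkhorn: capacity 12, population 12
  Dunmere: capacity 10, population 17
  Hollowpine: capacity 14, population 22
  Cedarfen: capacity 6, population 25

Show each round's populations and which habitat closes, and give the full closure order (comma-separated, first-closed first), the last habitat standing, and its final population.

Closure order: Cedarfen, Dunmere, Hollowpine
Last habitat: Elkhorn with 76 animals

Round 1: Cedarfen=25 Dunmere=17 Elkhorn=12 Hollowpine=22 → close Cedarfen (overflow 19)
  25÷3 = 8 each, +1 to first 1
Round 2: Dunmere=26 Elkhorn=20 Hollowpine=30 → close Dunmere (overflow 16)
  26÷2 = 13 each, +1 to first 0
Round 3: Elkhorn=33 Hollowpine=43 → close Hollowpine (overflow 29)
  43÷1 = 43 each, +1 to first 0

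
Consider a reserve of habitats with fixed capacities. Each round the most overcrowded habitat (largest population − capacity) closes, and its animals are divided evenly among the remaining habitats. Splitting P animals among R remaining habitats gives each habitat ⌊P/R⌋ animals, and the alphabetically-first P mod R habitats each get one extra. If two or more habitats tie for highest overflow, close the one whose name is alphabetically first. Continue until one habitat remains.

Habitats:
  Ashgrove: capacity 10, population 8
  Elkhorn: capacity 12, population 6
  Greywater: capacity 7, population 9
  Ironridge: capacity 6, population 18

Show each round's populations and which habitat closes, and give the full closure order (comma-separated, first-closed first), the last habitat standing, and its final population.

Round 1: Ashgrove=8 Elkhorn=6 Greywater=9 Ironridge=18 → close Ironridge (overflow 12)
  18÷3 = 6 each, +1 to first 0
Round 2: Ashgrove=14 Elkhorn=12 Greywater=15 → close Greywater (overflow 8)
  15÷2 = 7 each, +1 to first 1
Round 3: Ashgrove=22 Elkhorn=19 → close Ashgrove (overflow 12)
  22÷1 = 22 each, +1 to first 0

Closure order: Ironridge, Greywater, Ashgrove
Last habitat: Elkhorn with 41 animals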